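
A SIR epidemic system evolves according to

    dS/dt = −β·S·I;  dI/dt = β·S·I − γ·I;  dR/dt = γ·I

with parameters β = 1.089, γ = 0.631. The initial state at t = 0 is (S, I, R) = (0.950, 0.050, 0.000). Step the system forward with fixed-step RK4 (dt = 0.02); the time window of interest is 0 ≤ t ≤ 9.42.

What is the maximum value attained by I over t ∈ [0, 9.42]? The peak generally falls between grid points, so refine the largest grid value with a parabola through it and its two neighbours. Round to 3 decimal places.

t=0.000: state=(0.950, 0.050, 0.000)
step 1 (dt=0.02): k1=(-0.052, 0.020, 0.032), k2=(-0.052, 0.020, 0.032), k3=(-0.052, 0.020, 0.032), k4=(-0.052, 0.020, 0.032); state += dt/6·(k1+2k2+2k3+k4)
t=0.020: state=(0.949, 0.050, 0.001)
t=0.040: state=(0.948, 0.051, 0.001)
t=0.060: state=(0.947, 0.051, 0.002)
continuing one RK4 step at a time; state shown every 25 steps (Δt=0.5):
t=0.500: state=(0.922, 0.061, 0.017)
t=1.000: state=(0.889, 0.073, 0.038)
t=1.500: state=(0.852, 0.085, 0.063)
t=2.000: state=(0.810, 0.098, 0.092)
t=2.500: state=(0.766, 0.109, 0.125)
t=3.000: state=(0.720, 0.119, 0.161)
t=3.500: state=(0.673, 0.127, 0.200)
t=4.000: state=(0.627, 0.132, 0.241)
t=4.500: state=(0.583, 0.134, 0.283)
t=5.000: state=(0.542, 0.133, 0.325)
t=5.500: state=(0.505, 0.129, 0.366)
t=6.000: state=(0.471, 0.123, 0.406)
t=6.500: state=(0.442, 0.115, 0.444)
t=7.000: state=(0.416, 0.106, 0.478)
t=7.500: state=(0.394, 0.096, 0.510)
t=8.000: state=(0.375, 0.086, 0.539)
t=8.500: state=(0.359, 0.077, 0.565)
t=9.000: state=(0.345, 0.068, 0.587)
t=9.420: state=(0.335, 0.061, 0.604)
largest grid value and its neighbours: I(4.520)=0.13409, I(4.540)=0.13409, I(4.560)=0.13409
parabola through these three points peaks at t≈4.542 with I≈0.13409

max I = 0.134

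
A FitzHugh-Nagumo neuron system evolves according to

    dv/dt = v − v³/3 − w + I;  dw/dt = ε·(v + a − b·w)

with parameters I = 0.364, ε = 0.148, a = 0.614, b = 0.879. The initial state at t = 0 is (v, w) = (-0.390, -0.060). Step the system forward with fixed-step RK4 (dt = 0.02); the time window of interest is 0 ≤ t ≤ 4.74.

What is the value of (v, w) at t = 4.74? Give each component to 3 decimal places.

(v, w) = (0.172, 0.199)

t=0.000: state=(-0.390, -0.060)
step 1 (dt=0.02): k1=(0.054, 0.041), k2=(0.054, 0.041), k3=(0.054, 0.041), k4=(0.054, 0.041); state += dt/6·(k1+2k2+2k3+k4)
t=0.020: state=(-0.389, -0.059)
t=0.040: state=(-0.388, -0.058)
t=0.060: state=(-0.387, -0.058)
continuing one RK4 step at a time; state shown every 10 steps (Δt=0.2):
t=0.200: state=(-0.379, -0.052)
t=0.400: state=(-0.368, -0.043)
t=0.600: state=(-0.357, -0.035)
t=0.800: state=(-0.345, -0.026)
t=1.000: state=(-0.333, -0.018)
t=1.200: state=(-0.321, -0.009)
t=1.400: state=(-0.308, 0.000)
t=1.600: state=(-0.295, 0.009)
t=1.800: state=(-0.280, 0.019)
t=2.000: state=(-0.266, 0.028)
t=2.200: state=(-0.250, 0.038)
t=2.400: state=(-0.233, 0.048)
t=2.600: state=(-0.215, 0.058)
t=2.800: state=(-0.195, 0.068)
t=3.000: state=(-0.173, 0.079)
t=3.200: state=(-0.149, 0.090)
t=3.400: state=(-0.123, 0.102)
t=3.600: state=(-0.093, 0.114)
t=3.800: state=(-0.060, 0.127)
t=4.000: state=(-0.022, 0.140)
t=4.200: state=(0.021, 0.155)
t=4.400: state=(0.071, 0.170)
t=4.600: state=(0.127, 0.186)
t=4.740: state=(0.172, 0.199)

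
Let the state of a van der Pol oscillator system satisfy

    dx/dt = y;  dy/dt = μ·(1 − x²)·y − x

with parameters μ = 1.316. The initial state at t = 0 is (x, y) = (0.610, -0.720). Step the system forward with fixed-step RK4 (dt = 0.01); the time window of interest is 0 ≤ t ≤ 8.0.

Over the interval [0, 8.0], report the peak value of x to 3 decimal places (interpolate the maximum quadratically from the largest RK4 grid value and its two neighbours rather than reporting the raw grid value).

max x = 2.010

t=0.000: state=(0.610, -0.720)
step 1 (dt=0.01): k1=(-0.720, -1.205), k2=(-0.726, -1.211), k3=(-0.726, -1.211), k4=(-0.732, -1.216); state += dt/6·(k1+2k2+2k3+k4)
t=0.010: state=(0.603, -0.732)
t=0.020: state=(0.595, -0.744)
t=0.030: state=(0.588, -0.757)
continuing one RK4 step at a time; state shown every 50 steps (Δt=0.5):
t=0.500: state=(0.069, -1.519)
t=1.000: state=(-0.932, -2.283)
t=1.500: state=(-1.741, -0.685)
t=2.000: state=(-1.776, 0.313)
t=2.500: state=(-1.539, 0.601)
t=3.000: state=(-1.176, 0.877)
t=3.500: state=(-0.612, 1.465)
t=4.000: state=(0.422, 2.768)
t=4.500: state=(1.744, 1.648)
t=5.000: state=(2.000, -0.172)
t=5.500: state=(1.816, -0.490)
t=6.000: state=(1.531, -0.653)
t=6.500: state=(1.146, -0.920)
t=7.000: state=(0.552, -1.553)
t=7.500: state=(-0.543, -2.881)
t=8.000: state=(-1.813, -1.386)
largest grid value and its neighbours: x(4.890)=2.00998, x(4.900)=2.00998, x(4.910)=2.00978
parabola through these three points peaks at t≈4.895 with x≈2.01000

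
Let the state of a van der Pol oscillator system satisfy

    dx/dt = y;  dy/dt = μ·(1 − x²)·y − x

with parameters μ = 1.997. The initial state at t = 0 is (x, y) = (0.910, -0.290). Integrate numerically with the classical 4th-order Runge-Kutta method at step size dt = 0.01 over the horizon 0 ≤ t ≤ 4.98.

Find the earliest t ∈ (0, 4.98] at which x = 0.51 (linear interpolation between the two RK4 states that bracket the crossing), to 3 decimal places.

t=0.000: state=(0.910, -0.290)
step 1 (dt=0.01): k1=(-0.290, -1.010), k2=(-0.295, -1.011), k3=(-0.295, -1.011), k4=(-0.300, -1.013); state += dt/6·(k1+2k2+2k3+k4)
t=0.010: state=(0.907, -0.300)
t=0.020: state=(0.904, -0.310)
t=0.030: state=(0.901, -0.320)
continuing one RK4 step at a time; state shown every 20 steps (Δt=0.2):
t=0.200: state=(0.831, -0.503)
t=0.400: state=(0.706, -0.759)
t=0.600: state=(0.521, -1.113)
next step: t=0.610: state=(0.510, -1.134) — x has crossed 0.51
linear interpolation between t=0.600 (0.52103) and t=0.610 (0.50980) → t≈0.610

t = 0.610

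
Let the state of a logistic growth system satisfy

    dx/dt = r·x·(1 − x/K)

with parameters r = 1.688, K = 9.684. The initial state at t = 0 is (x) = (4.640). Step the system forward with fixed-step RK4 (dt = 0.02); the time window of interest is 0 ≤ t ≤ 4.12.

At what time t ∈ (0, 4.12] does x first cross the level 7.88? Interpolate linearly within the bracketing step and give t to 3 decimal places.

t = 0.923

t=0.000: state=(4.640)
step 1 (dt=0.02): k1=(4.080), k2=(4.082), k3=(4.082), k4=(4.084); state += dt/6·(k1+2k2+2k3+k4)
t=0.020: state=(4.722)
t=0.040: state=(4.803)
t=0.060: state=(4.885)
continuing one RK4 step at a time; state shown every 10 steps (Δt=0.2):
t=0.200: state=(5.454)
t=0.400: state=(6.234)
t=0.600: state=(6.943)
t=0.800: state=(7.556)
t=0.920: state=(7.873)
next step: t=0.940: state=(7.922) — x has crossed 7.88
linear interpolation between t=0.920 (7.87287) and t=0.940 (7.92206) → t≈0.923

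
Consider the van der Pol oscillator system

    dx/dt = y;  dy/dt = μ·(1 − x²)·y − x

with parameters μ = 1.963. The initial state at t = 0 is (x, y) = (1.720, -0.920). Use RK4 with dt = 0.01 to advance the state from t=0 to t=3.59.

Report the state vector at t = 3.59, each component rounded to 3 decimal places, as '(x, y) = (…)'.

(x, y) = (-1.677, 0.424)

t=0.000: state=(1.720, -0.920)
step 1 (dt=0.01): k1=(-0.920, 1.817), k2=(-0.911, 1.758), k3=(-0.911, 1.760), k4=(-0.902, 1.703); state += dt/6·(k1+2k2+2k3+k4)
t=0.010: state=(1.711, -0.902)
t=0.020: state=(1.702, -0.886)
t=0.030: state=(1.693, -0.870)
continuing one RK4 step at a time; state shown every 20 steps (Δt=0.2):
t=0.200: state=(1.561, -0.718)
t=0.400: state=(1.422, -0.683)
t=0.600: state=(1.282, -0.726)
t=0.800: state=(1.128, -0.829)
t=1.000: state=(0.946, -1.009)
t=1.200: state=(0.716, -1.314)
t=1.400: state=(0.405, -1.841)
t=1.600: state=(-0.044, -2.719)
t=1.800: state=(-0.694, -3.705)
t=2.000: state=(-1.428, -3.247)
t=2.200: state=(-1.886, -1.325)
t=2.400: state=(-2.019, -0.193)
t=2.600: state=(-2.013, 0.177)
t=2.800: state=(-1.965, 0.292)
t=3.000: state=(-1.901, 0.338)
t=3.200: state=(-1.831, 0.367)
t=3.400: state=(-1.754, 0.395)
t=3.590: state=(-1.677, 0.424)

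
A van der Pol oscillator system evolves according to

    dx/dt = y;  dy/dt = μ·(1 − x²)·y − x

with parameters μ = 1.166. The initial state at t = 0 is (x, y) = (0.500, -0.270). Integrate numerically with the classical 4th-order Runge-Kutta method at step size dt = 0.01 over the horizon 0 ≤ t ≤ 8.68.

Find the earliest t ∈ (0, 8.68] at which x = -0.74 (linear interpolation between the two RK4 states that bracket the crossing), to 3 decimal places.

t=0.000: state=(0.500, -0.270)
step 1 (dt=0.01): k1=(-0.270, -0.736), k2=(-0.274, -0.738), k3=(-0.274, -0.738), k4=(-0.277, -0.741); state += dt/6·(k1+2k2+2k3+k4)
t=0.010: state=(0.497, -0.277)
t=0.020: state=(0.494, -0.285)
t=0.030: state=(0.492, -0.292)
continuing one RK4 step at a time; state shown every 50 steps (Δt=0.5):
t=0.500: state=(0.262, -0.705)
t=1.000: state=(-0.232, -1.290)
t=1.340: state=(-0.727, -1.562)
next step: t=1.350: state=(-0.743, -1.563) — x has crossed -0.74
linear interpolation between t=1.340 (-0.72715) and t=1.350 (-0.74278) → t≈1.348

t = 1.348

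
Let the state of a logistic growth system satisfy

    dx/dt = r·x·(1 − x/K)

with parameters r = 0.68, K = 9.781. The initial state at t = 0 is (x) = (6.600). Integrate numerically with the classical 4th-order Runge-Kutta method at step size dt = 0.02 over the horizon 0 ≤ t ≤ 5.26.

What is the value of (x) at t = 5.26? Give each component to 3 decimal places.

(x) = (9.651)

t=0.000: state=(6.600)
step 1 (dt=0.02): k1=(1.460), k2=(1.456), k3=(1.456), k4=(1.453); state += dt/6·(k1+2k2+2k3+k4)
t=0.020: state=(6.629)
t=0.040: state=(6.658)
t=0.060: state=(6.687)
continuing one RK4 step at a time; state shown every 10 steps (Δt=0.2):
t=0.200: state=(6.885)
t=0.400: state=(7.154)
t=0.600: state=(7.407)
t=0.800: state=(7.643)
t=1.000: state=(7.861)
t=1.200: state=(8.063)
t=1.400: state=(8.247)
t=1.600: state=(8.415)
t=1.800: state=(8.567)
t=2.000: state=(8.704)
t=2.200: state=(8.828)
t=2.400: state=(8.939)
t=2.600: state=(9.038)
t=2.800: state=(9.126)
t=3.000: state=(9.204)
t=3.200: state=(9.274)
t=3.400: state=(9.335)
t=3.600: state=(9.390)
t=3.800: state=(9.438)
t=4.000: state=(9.480)
t=4.200: state=(9.517)
t=4.400: state=(9.550)
t=4.600: state=(9.579)
t=4.800: state=(9.604)
t=5.000: state=(9.626)
t=5.200: state=(9.646)
t=5.260: state=(9.651)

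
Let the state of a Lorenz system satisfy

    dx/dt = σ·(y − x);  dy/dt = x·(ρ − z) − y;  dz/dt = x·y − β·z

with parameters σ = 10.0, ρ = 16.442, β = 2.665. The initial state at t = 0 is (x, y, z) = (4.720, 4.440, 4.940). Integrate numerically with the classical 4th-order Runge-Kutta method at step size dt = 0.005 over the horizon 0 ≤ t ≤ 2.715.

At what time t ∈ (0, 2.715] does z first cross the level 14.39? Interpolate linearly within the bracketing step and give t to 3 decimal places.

t=0.000: state=(4.720, 4.440, 4.940)
step 1 (dt=0.005): k1=(-2.800, 49.849, 7.792), k2=(-1.484, 49.552, 8.296), k3=(-1.524, 49.585, 8.304), k4=(-0.245, 49.318, 8.816); state += dt/6·(k1+2k2+2k3+k4)
t=0.005: state=(4.712, 4.688, 4.982)
t=0.010: state=(4.717, 4.933, 5.028)
t=0.015: state=(4.734, 5.177, 5.080)
continuing one RK4 step at a time; state shown every 20 steps (Δt=0.1):
t=0.100: state=(6.340, 9.347, 7.096)
t=0.200: state=(9.841, 13.163, 13.856)
t=0.205: state=(10.004, 13.214, 14.323)
next step: t=0.210: state=(10.161, 13.243, 14.796) — z has crossed 14.39
linear interpolation between t=0.205 (14.32296) and t=0.210 (14.79597) → t≈0.206

t = 0.206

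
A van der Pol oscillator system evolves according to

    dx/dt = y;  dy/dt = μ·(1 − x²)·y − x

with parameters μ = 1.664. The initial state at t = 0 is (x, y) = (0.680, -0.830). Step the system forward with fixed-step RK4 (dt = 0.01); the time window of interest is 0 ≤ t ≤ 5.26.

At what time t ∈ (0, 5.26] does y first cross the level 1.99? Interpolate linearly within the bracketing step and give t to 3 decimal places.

t=0.000: state=(0.680, -0.830)
step 1 (dt=0.01): k1=(-0.830, -1.422), k2=(-0.837, -1.433), k3=(-0.837, -1.433), k4=(-0.844, -1.443); state += dt/6·(k1+2k2+2k3+k4)
t=0.010: state=(0.672, -0.844)
t=0.020: state=(0.663, -0.859)
t=0.030: state=(0.654, -0.874)
continuing one RK4 step at a time; state shown every 20 steps (Δt=0.2):
t=0.200: state=(0.482, -1.164)
t=0.400: state=(0.205, -1.638)
t=0.600: state=(-0.185, -2.283)
t=0.800: state=(-0.706, -2.871)
t=1.000: state=(-1.279, -2.660)
t=1.200: state=(-1.702, -1.489)
t=1.400: state=(-1.886, -0.445)
t=1.600: state=(-1.916, 0.069)
t=1.800: state=(-1.878, 0.283)
t=2.000: state=(-1.811, 0.382)
t=2.200: state=(-1.728, 0.443)
t=2.400: state=(-1.634, 0.494)
t=2.600: state=(-1.530, 0.550)
t=2.800: state=(-1.413, 0.618)
t=3.000: state=(-1.281, 0.708)
t=3.200: state=(-1.127, 0.834)
t=3.400: state=(-0.943, 1.019)
t=3.600: state=(-0.713, 1.304)
t=3.800: state=(-0.410, 1.759)
t=3.870: state=(-0.280, 1.974)
next step: t=3.880: state=(-0.260, 2.007) — y has crossed 1.99
linear interpolation between t=3.870 (1.97407) and t=3.880 (2.00748) → t≈3.875

t = 3.875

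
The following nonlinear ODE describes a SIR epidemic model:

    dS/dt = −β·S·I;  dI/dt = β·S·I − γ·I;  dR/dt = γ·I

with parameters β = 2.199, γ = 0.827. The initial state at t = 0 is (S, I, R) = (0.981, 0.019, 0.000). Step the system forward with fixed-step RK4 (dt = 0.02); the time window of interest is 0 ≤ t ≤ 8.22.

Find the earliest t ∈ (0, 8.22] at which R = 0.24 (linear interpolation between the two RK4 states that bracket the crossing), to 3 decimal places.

t=0.000: state=(0.981, 0.019, 0.000)
step 1 (dt=0.02): k1=(-0.041, 0.025, 0.016), k2=(-0.042, 0.026, 0.016), k3=(-0.042, 0.026, 0.016), k4=(-0.042, 0.026, 0.016); state += dt/6·(k1+2k2+2k3+k4)
t=0.020: state=(0.980, 0.020, 0.000)
t=0.040: state=(0.979, 0.020, 0.001)
t=0.060: state=(0.978, 0.021, 0.001)
continuing one RK4 step at a time; state shown every 25 steps (Δt=0.5):
t=0.500: state=(0.952, 0.036, 0.011)
t=1.000: state=(0.901, 0.067, 0.032)
t=1.500: state=(0.817, 0.114, 0.069)
t=2.000: state=(0.698, 0.174, 0.128)
t=2.500: state=(0.558, 0.230, 0.212)
t=2.640: state=(0.519, 0.242, 0.240)
next step: t=2.660: state=(0.513, 0.243, 0.244) — R has crossed 0.24
linear interpolation between t=2.640 (0.23958) and t=2.660 (0.24359) → t≈2.642

t = 2.642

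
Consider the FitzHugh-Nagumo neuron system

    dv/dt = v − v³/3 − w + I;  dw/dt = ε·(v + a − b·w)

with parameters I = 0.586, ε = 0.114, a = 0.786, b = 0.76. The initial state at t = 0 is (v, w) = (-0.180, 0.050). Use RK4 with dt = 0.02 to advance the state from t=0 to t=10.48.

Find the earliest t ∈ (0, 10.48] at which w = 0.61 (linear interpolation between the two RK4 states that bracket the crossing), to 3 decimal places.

t = 3.297

t=0.000: state=(-0.180, 0.050)
step 1 (dt=0.02): k1=(0.358, 0.065), k2=(0.361, 0.065), k3=(0.361, 0.065), k4=(0.364, 0.065); state += dt/6·(k1+2k2+2k3+k4)
t=0.020: state=(-0.173, 0.051)
t=0.040: state=(-0.165, 0.053)
t=0.060: state=(-0.158, 0.054)
continuing one RK4 step at a time; state shown every 25 steps (Δt=0.5):
t=0.500: state=(0.041, 0.087)
t=1.000: state=(0.374, 0.139)
t=1.500: state=(0.838, 0.210)
t=2.000: state=(1.322, 0.306)
t=2.500: state=(1.621, 0.420)
t=3.000: state=(1.720, 0.540)
t=3.280: state=(1.728, 0.606)
next step: t=3.300: state=(1.727, 0.611) — w has crossed 0.61
linear interpolation between t=3.280 (0.60606) and t=3.300 (0.61074) → t≈3.297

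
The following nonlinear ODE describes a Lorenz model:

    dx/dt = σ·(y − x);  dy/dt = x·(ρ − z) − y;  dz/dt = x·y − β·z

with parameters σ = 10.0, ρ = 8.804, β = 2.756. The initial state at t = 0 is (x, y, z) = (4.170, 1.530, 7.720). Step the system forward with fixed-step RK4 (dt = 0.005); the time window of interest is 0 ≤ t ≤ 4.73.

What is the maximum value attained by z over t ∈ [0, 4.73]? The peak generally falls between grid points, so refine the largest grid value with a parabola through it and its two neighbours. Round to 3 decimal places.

t=0.000: state=(4.170, 1.530, 7.720)
step 1 (dt=0.005): k1=(-26.400, 2.990, -14.896), k2=(-25.665, 3.064, -14.864), k3=(-25.682, 3.066, -14.861), k4=(-24.963, 3.136, -14.826); state += dt/6·(k1+2k2+2k3+k4)
t=0.005: state=(4.042, 1.545, 7.646)
t=0.010: state=(3.920, 1.561, 7.572)
t=0.015: state=(3.806, 1.578, 7.498)
continuing one RK4 step at a time; state shown every 40 steps (Δt=0.2):
t=0.200: state=(2.371, 2.443, 5.277)
t=0.400: state=(3.285, 4.053, 4.437)
t=0.600: state=(5.176, 6.159, 6.053)
t=0.800: state=(6.218, 6.054, 9.346)
t=1.000: state=(4.831, 3.935, 9.594)
t=1.200: state=(3.589, 3.311, 7.686)
t=1.400: state=(3.642, 3.926, 6.368)
t=1.600: state=(4.518, 5.042, 6.524)
t=1.800: state=(5.350, 5.551, 7.961)
t=2.000: state=(5.143, 4.789, 8.855)
t=2.200: state=(4.375, 4.064, 8.251)
t=2.400: state=(4.090, 4.119, 7.337)
t=2.600: state=(4.404, 4.651, 7.083)
t=2.800: state=(4.884, 5.064, 7.619)
t=3.000: state=(4.982, 4.896, 8.236)
t=3.200: state=(4.658, 4.470, 8.199)
t=3.400: state=(4.394, 4.339, 7.739)
t=3.600: state=(4.448, 4.544, 7.457)
t=3.800: state=(4.685, 4.800, 7.600)
t=4.000: state=(4.816, 4.820, 7.930)
t=4.200: state=(4.717, 4.630, 8.039)
t=4.400: state=(4.554, 4.496, 7.862)
t=4.600: state=(4.521, 4.545, 7.666)
t=4.730: state=(4.577, 4.634, 7.639)
largest grid value and its neighbours: z(0.900)=9.97808, z(0.905)=9.98013, z(0.910)=9.97956
parabola through these three points peaks at t≈0.906 with z≈9.98024

max z = 9.980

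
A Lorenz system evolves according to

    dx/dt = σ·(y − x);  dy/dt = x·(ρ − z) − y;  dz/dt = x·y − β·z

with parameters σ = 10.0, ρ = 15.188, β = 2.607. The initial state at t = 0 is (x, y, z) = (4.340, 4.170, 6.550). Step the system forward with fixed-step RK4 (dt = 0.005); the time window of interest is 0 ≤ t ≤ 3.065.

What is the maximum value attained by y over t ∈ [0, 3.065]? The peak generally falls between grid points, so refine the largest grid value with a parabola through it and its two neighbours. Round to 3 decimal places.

max y = 11.029

t=0.000: state=(4.340, 4.170, 6.550)
step 1 (dt=0.005): k1=(-1.700, 33.319, 1.022), k2=(-0.825, 33.188, 1.359), k3=(-0.850, 33.203, 1.364), k4=(0.003, 33.087, 1.706); state += dt/6·(k1+2k2+2k3+k4)
t=0.005: state=(4.336, 4.336, 6.557)
t=0.010: state=(4.340, 4.501, 6.567)
t=0.015: state=(4.352, 4.665, 6.581)
continuing one RK4 step at a time; state shown every 20 steps (Δt=0.1):
t=0.100: state=(5.448, 7.496, 7.532)
t=0.200: state=(7.930, 10.532, 11.277)
t=0.300: state=(9.722, 10.185, 17.278)
t=0.400: state=(8.453, 5.742, 19.923)
t=0.500: state=(5.424, 2.595, 17.750)
t=0.600: state=(3.309, 1.938, 14.467)
t=0.700: state=(2.556, 2.331, 11.665)
t=0.800: state=(2.724, 3.249, 9.618)
t=0.900: state=(3.584, 4.786, 8.515)
t=1.000: state=(5.147, 7.062, 8.848)
t=1.100: state=(7.272, 9.437, 11.444)
t=1.200: state=(8.903, 9.651, 15.962)
t=1.300: state=(8.368, 6.637, 18.725)
t=1.400: state=(6.112, 3.743, 17.648)
t=1.500: state=(4.181, 2.798, 14.985)
t=1.600: state=(3.359, 3.049, 12.468)
t=1.700: state=(3.463, 3.946, 10.630)
t=1.800: state=(4.283, 5.429, 9.776)
t=1.900: state=(5.715, 7.388, 10.375)
t=2.000: state=(7.418, 8.974, 12.854)
t=2.100: state=(8.378, 8.536, 16.244)
t=2.200: state=(7.629, 6.116, 17.786)
t=2.300: state=(5.863, 4.110, 16.664)
t=2.400: state=(4.468, 3.504, 14.493)
t=2.500: state=(3.950, 3.853, 12.482)
t=2.600: state=(4.214, 4.813, 11.149)
t=2.700: state=(5.100, 6.244, 10.853)
t=2.800: state=(6.400, 7.769, 11.958)
t=2.900: state=(7.579, 8.408, 14.332)
t=3.000: state=(7.791, 7.335, 16.522)
t=3.065: state=(7.248, 6.094, 16.977)
largest grid value and its neighbours: y(0.240)=11.02174, y(0.245)=11.02905, y(0.250)=11.02284
parabola through these three points peaks at t≈0.245 with y≈11.02906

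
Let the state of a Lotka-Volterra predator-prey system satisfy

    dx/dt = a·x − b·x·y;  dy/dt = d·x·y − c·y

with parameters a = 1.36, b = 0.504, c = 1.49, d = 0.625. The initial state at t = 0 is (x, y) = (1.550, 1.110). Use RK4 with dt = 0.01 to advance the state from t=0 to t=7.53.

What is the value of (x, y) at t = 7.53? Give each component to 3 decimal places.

t=0.000: state=(1.550, 1.110)
step 1 (dt=0.01): k1=(1.241, -0.579), k2=(1.248, -0.573), k3=(1.248, -0.573), k4=(1.255, -0.567); state += dt/6·(k1+2k2+2k3+k4)
t=0.010: state=(1.562, 1.104)
t=0.020: state=(1.575, 1.099)
t=0.030: state=(1.588, 1.093)
continuing one RK4 step at a time; state shown every 25 steps (Δt=0.25):
t=0.250: state=(1.908, 1.001)
t=0.500: state=(2.371, 0.962)
t=0.750: state=(2.946, 1.002)
t=1.000: state=(3.618, 1.152)
t=1.250: state=(4.318, 1.477)
t=1.500: state=(4.863, 2.092)
t=1.750: state=(4.941, 3.127)
t=2.000: state=(4.304, 4.478)
t=2.250: state=(3.192, 5.555)
t=2.500: state=(2.173, 5.796)
t=2.750: state=(1.509, 5.300)
t=3.000: state=(1.143, 4.479)
t=3.250: state=(0.964, 3.631)
t=3.500: state=(0.900, 2.891)
t=3.750: state=(0.913, 2.293)
t=4.000: state=(0.991, 1.832)
t=4.250: state=(1.130, 1.488)
t=4.500: state=(1.338, 1.242)
t=4.750: state=(1.626, 1.078)
t=5.000: state=(2.007, 0.985)
t=5.250: state=(2.496, 0.964)
t=5.500: state=(3.097, 1.026)
t=5.750: state=(3.786, 1.210)
t=6.000: state=(4.470, 1.590)
t=6.250: state=(4.937, 2.296)
t=6.500: state=(4.856, 3.432)
t=6.750: state=(4.063, 4.786)
t=7.000: state=(2.925, 5.695)
t=7.250: state=(1.983, 5.731)
t=7.500: state=(1.400, 5.121)
t=7.530: state=(1.351, 5.025)

(x, y) = (1.351, 5.025)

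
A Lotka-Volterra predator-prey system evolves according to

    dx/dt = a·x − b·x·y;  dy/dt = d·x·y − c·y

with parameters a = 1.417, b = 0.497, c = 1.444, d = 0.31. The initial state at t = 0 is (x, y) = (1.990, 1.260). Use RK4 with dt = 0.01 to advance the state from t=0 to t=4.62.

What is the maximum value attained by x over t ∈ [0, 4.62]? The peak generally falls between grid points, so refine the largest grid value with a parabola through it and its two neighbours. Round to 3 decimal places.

max x = 11.234

t=0.000: state=(1.990, 1.260)
step 1 (dt=0.01): k1=(1.574, -1.042), k2=(1.585, -1.035), k3=(1.585, -1.035), k4=(1.597, -1.027); state += dt/6·(k1+2k2+2k3+k4)
t=0.010: state=(2.006, 1.250)
t=0.020: state=(2.022, 1.239)
t=0.030: state=(2.038, 1.229)
continuing one RK4 step at a time; state shown every 20 steps (Δt=0.2):
t=0.200: state=(2.353, 1.079)
t=0.400: state=(2.826, 0.949)
t=0.600: state=(3.430, 0.862)
t=0.800: state=(4.190, 0.817)
t=1.000: state=(5.131, 0.817)
t=1.200: state=(6.267, 0.870)
t=1.400: state=(7.587, 1.001)
t=1.600: state=(9.017, 1.254)
t=1.800: state=(10.351, 1.715)
t=2.000: state=(11.175, 2.515)
t=2.200: state=(10.901, 3.762)
t=2.400: state=(9.231, 5.295)
t=2.600: state=(6.775, 6.523)
t=2.800: state=(4.576, 6.924)
t=3.000: state=(3.093, 6.555)
t=3.200: state=(2.221, 5.776)
t=3.400: state=(1.736, 4.884)
t=3.600: state=(1.480, 4.039)
t=3.800: state=(1.366, 3.303)
t=4.000: state=(1.347, 2.690)
t=4.200: state=(1.404, 2.194)
t=4.400: state=(1.530, 1.800)
t=4.600: state=(1.726, 1.491)
t=4.620: state=(1.750, 1.464)
largest grid value and its neighbours: x(2.050)=11.23171, x(2.060)=11.23387, x(2.070)=11.23281
parabola through these three points peaks at t≈2.062 with x≈11.23392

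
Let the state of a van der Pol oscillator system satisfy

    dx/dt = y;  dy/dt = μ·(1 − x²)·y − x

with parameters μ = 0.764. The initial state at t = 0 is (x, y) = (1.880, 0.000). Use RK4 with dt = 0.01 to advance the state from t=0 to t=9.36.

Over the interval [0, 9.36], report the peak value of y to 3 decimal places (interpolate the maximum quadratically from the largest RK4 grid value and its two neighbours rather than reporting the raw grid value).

t=0.000: state=(1.880, 0.000)
step 1 (dt=0.01): k1=(0.000, -1.880), k2=(-0.009, -1.862), k3=(-0.009, -1.862), k4=(-0.019, -1.844); state += dt/6·(k1+2k2+2k3+k4)
t=0.010: state=(1.880, -0.019)
t=0.020: state=(1.880, -0.037)
t=0.030: state=(1.879, -0.055)
continuing one RK4 step at a time; state shown every 50 steps (Δt=0.5):
t=0.500: state=(1.705, -0.612)
t=1.000: state=(1.306, -0.982)
t=1.500: state=(0.701, -1.477)
t=2.000: state=(-0.220, -2.227)
t=2.500: state=(-1.380, -2.043)
t=3.000: state=(-1.970, -0.341)
t=3.500: state=(-1.896, 0.487)
t=4.000: state=(-1.558, 0.843)
t=4.500: state=(-1.048, 1.222)
t=5.000: state=(-0.291, 1.862)
t=5.500: state=(0.821, 2.445)
t=6.000: state=(1.803, 1.159)
t=6.500: state=(1.993, -0.197)
t=7.000: state=(1.755, -0.685)
t=7.500: state=(1.332, -1.012)
t=8.000: state=(0.716, -1.497)
t=8.500: state=(-0.216, -2.254)
t=9.000: state=(-1.391, -2.064)
t=9.360: state=(-1.907, -0.770)
largest grid value and its neighbours: y(5.470)=2.44687, y(5.480)=2.44718, y(5.490)=2.44653
parabola through these three points peaks at t≈5.478 with y≈2.44719

max y = 2.447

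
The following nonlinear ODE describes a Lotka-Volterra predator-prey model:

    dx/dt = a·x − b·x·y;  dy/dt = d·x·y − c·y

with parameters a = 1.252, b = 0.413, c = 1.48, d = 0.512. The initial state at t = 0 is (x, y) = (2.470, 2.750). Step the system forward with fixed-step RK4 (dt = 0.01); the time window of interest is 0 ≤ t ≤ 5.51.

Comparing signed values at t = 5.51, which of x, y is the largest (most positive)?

largest component: x

t=0.000: state=(2.470, 2.750)
step 1 (dt=0.01): k1=(0.287, -0.592), k2=(0.290, -0.590), k3=(0.290, -0.590), k4=(0.293, -0.587); state += dt/6·(k1+2k2+2k3+k4)
t=0.010: state=(2.473, 2.744)
t=0.020: state=(2.476, 2.738)
t=0.030: state=(2.479, 2.732)
continuing one RK4 step at a time; state shown every 20 steps (Δt=0.2):
t=0.200: state=(2.540, 2.643)
t=0.400: state=(2.632, 2.561)
t=0.600: state=(2.743, 2.508)
t=0.800: state=(2.867, 2.486)
t=1.000: state=(2.999, 2.497)
t=1.200: state=(3.129, 2.541)
t=1.400: state=(3.248, 2.621)
t=1.600: state=(3.346, 2.733)
t=1.800: state=(3.410, 2.873)
t=2.000: state=(3.432, 3.035)
t=2.200: state=(3.407, 3.205)
t=2.400: state=(3.336, 3.368)
t=2.600: state=(3.225, 3.506)
t=2.800: state=(3.088, 3.604)
t=3.000: state=(2.938, 3.649)
t=3.200: state=(2.792, 3.640)
t=3.400: state=(2.661, 3.578)
t=3.600: state=(2.554, 3.475)
t=3.800: state=(2.475, 3.343)
t=4.000: state=(2.427, 3.195)
t=4.200: state=(2.409, 3.043)
t=4.400: state=(2.422, 2.898)
t=4.600: state=(2.462, 2.767)
t=4.800: state=(2.528, 2.657)
t=5.000: state=(2.617, 2.571)
t=5.200: state=(2.726, 2.514)
t=5.400: state=(2.849, 2.487)
t=5.510: state=(2.920, 2.486)
compare at T: x=2.920, y=2.486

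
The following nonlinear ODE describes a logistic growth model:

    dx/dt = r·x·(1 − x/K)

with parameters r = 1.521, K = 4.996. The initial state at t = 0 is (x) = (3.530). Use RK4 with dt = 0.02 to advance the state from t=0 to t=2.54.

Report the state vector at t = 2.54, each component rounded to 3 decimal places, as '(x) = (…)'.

(x) = (4.953)

t=0.000: state=(3.530)
step 1 (dt=0.02): k1=(1.575), k2=(1.566), k3=(1.566), k4=(1.556); state += dt/6·(k1+2k2+2k3+k4)
t=0.020: state=(3.561)
t=0.040: state=(3.592)
t=0.060: state=(3.623)
continuing one RK4 step at a time; state shown every 5 steps (Δt=0.1):
t=0.100: state=(3.682)
t=0.200: state=(3.824)
t=0.300: state=(3.955)
t=0.400: state=(4.075)
t=0.500: state=(4.184)
t=0.600: state=(4.282)
t=0.700: state=(4.370)
t=0.800: state=(4.449)
t=0.900: state=(4.519)
t=1.000: state=(4.580)
t=1.100: state=(4.635)
t=1.200: state=(4.683)
t=1.300: state=(4.724)
t=1.400: state=(4.761)
t=1.500: state=(4.793)
t=1.600: state=(4.820)
t=1.700: state=(4.844)
t=1.800: state=(4.865)
t=1.900: state=(4.883)
t=2.000: state=(4.899)
t=2.100: state=(4.912)
t=2.200: state=(4.924)
t=2.300: state=(4.934)
t=2.400: state=(4.943)
t=2.500: state=(4.950)
t=2.540: state=(4.953)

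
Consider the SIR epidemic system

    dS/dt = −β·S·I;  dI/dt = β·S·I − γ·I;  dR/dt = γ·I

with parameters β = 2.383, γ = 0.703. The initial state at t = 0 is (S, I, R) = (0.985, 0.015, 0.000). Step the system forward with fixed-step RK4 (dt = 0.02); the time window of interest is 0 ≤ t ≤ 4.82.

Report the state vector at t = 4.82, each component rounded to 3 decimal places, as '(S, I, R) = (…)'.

(S, I, R) = (0.088, 0.199, 0.713)

t=0.000: state=(0.985, 0.015, 0.000)
step 1 (dt=0.02): k1=(-0.035, 0.025, 0.011), k2=(-0.036, 0.025, 0.011), k3=(-0.036, 0.025, 0.011), k4=(-0.036, 0.025, 0.011); state += dt/6·(k1+2k2+2k3+k4)
t=0.020: state=(0.984, 0.016, 0.000)
t=0.040: state=(0.984, 0.016, 0.000)
t=0.060: state=(0.983, 0.017, 0.001)
continuing one RK4 step at a time; state shown every 10 steps (Δt=0.2):
t=0.200: state=(0.977, 0.021, 0.002)
t=0.400: state=(0.965, 0.029, 0.006)
t=0.600: state=(0.950, 0.039, 0.011)
t=0.800: state=(0.929, 0.054, 0.017)
t=1.000: state=(0.902, 0.072, 0.026)
t=1.200: state=(0.867, 0.095, 0.038)
t=1.400: state=(0.823, 0.124, 0.053)
t=1.600: state=(0.770, 0.158, 0.073)
t=1.800: state=(0.708, 0.195, 0.098)
t=2.000: state=(0.639, 0.233, 0.128)
t=2.200: state=(0.567, 0.270, 0.163)
t=2.400: state=(0.494, 0.302, 0.203)
t=2.600: state=(0.425, 0.327, 0.248)
t=2.800: state=(0.363, 0.343, 0.295)
t=3.000: state=(0.307, 0.349, 0.344)
t=3.200: state=(0.260, 0.347, 0.393)
t=3.400: state=(0.221, 0.338, 0.441)
t=3.600: state=(0.189, 0.324, 0.487)
t=3.800: state=(0.162, 0.306, 0.532)
t=4.000: state=(0.141, 0.286, 0.573)
t=4.200: state=(0.124, 0.264, 0.612)
t=4.400: state=(0.110, 0.243, 0.648)
t=4.600: state=(0.098, 0.222, 0.680)
t=4.800: state=(0.089, 0.201, 0.710)
t=4.820: state=(0.088, 0.199, 0.713)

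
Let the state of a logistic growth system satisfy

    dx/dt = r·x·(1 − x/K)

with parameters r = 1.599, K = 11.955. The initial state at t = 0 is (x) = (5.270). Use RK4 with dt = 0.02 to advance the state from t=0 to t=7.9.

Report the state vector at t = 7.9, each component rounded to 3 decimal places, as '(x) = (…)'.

(x) = (11.955)

t=0.000: state=(5.270)
step 1 (dt=0.02): k1=(4.712), k2=(4.721), k3=(4.721), k4=(4.729); state += dt/6·(k1+2k2+2k3+k4)
t=0.020: state=(5.364)
t=0.040: state=(5.459)
t=0.060: state=(5.554)
continuing one RK4 step at a time; state shown every 25 steps (Δt=0.5):
t=0.500: state=(7.613)
t=1.000: state=(9.516)
t=1.500: state=(10.720)
t=2.000: state=(11.366)
t=2.500: state=(11.683)
t=3.000: state=(11.831)
t=3.500: state=(11.899)
t=4.000: state=(11.930)
t=4.500: state=(11.944)
t=5.000: state=(11.950)
t=5.500: state=(11.953)
t=6.000: state=(11.954)
t=6.500: state=(11.955)
t=7.000: state=(11.955)
t=7.500: state=(11.955)
t=7.900: state=(11.955)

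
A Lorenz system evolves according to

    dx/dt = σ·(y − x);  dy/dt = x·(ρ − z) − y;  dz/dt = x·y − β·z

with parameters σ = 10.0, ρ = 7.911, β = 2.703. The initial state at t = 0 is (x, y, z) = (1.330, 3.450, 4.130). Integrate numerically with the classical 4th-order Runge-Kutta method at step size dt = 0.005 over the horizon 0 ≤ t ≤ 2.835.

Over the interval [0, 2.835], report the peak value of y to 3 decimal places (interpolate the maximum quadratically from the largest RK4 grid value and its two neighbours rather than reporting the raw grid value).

max y = 6.077

t=0.000: state=(1.330, 3.450, 4.130)
step 1 (dt=0.005): k1=(21.200, 1.579, -6.575), k2=(20.709, 1.798, -6.342), k3=(20.727, 1.792, -6.347), k4=(20.253, 2.007, -6.119); state += dt/6·(k1+2k2+2k3+k4)
t=0.005: state=(1.434, 3.459, 4.098)
t=0.010: state=(1.533, 3.470, 4.069)
t=0.015: state=(1.627, 3.483, 4.041)
continuing one RK4 step at a time; state shown every 20 steps (Δt=0.1):
t=0.100: state=(2.823, 3.946, 3.859)
t=0.200: state=(3.843, 4.814, 4.246)
t=0.300: state=(4.783, 5.667, 5.254)
t=0.400: state=(5.526, 6.075, 6.716)
t=0.500: state=(5.789, 5.740, 8.109)
t=0.600: state=(5.447, 4.855, 8.818)
t=0.700: state=(4.730, 3.956, 8.681)
t=0.800: state=(4.011, 3.387, 8.007)
t=0.900: state=(3.523, 3.178, 7.175)
t=1.000: state=(3.316, 3.240, 6.424)
t=1.100: state=(3.353, 3.495, 5.879)
t=1.200: state=(3.581, 3.884, 5.605)
t=1.300: state=(3.940, 4.342, 5.637)
t=1.400: state=(4.356, 4.769, 5.968)
t=1.500: state=(4.727, 5.038, 6.524)
t=1.600: state=(4.944, 5.053, 7.136)
t=1.700: state=(4.937, 4.818, 7.596)
t=1.800: state=(4.730, 4.454, 7.762)
t=1.900: state=(4.426, 4.113, 7.635)
t=2.000: state=(4.140, 3.895, 7.319)
t=2.100: state=(3.951, 3.824, 6.944)
t=2.200: state=(3.887, 3.884, 6.616)
t=2.300: state=(3.939, 4.040, 6.404)
t=2.400: state=(4.077, 4.247, 6.343)
t=2.500: state=(4.261, 4.451, 6.433)
t=2.600: state=(4.440, 4.599, 6.641)
t=2.700: state=(4.565, 4.650, 6.900)
t=2.800: state=(4.604, 4.596, 7.129)
t=2.835: state=(4.595, 4.556, 7.189)
largest grid value and its neighbours: y(0.400)=6.07503, y(0.405)=6.07670, y(0.410)=6.07637
parabola through these three points peaks at t≈0.407 with y≈6.07681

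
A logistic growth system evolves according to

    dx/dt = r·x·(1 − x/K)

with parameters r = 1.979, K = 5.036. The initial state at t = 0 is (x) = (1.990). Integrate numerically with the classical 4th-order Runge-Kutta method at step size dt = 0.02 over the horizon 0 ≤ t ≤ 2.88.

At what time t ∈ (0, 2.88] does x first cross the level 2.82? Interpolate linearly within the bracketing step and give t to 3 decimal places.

t=0.000: state=(1.990)
step 1 (dt=0.02): k1=(2.382), k2=(2.392), k3=(2.392), k4=(2.401); state += dt/6·(k1+2k2+2k3+k4)
t=0.020: state=(2.038)
t=0.040: state=(2.086)
t=0.060: state=(2.135)
continuing one RK4 step at a time; state shown every 5 steps (Δt=0.1):
t=0.100: state=(2.232)
t=0.200: state=(2.480)
t=0.300: state=(2.729)
t=0.320: state=(2.778)
next step: t=0.340: state=(2.828) — x has crossed 2.82
linear interpolation between t=0.320 (2.77842) and t=0.340 (2.82761) → t≈0.337

t = 0.337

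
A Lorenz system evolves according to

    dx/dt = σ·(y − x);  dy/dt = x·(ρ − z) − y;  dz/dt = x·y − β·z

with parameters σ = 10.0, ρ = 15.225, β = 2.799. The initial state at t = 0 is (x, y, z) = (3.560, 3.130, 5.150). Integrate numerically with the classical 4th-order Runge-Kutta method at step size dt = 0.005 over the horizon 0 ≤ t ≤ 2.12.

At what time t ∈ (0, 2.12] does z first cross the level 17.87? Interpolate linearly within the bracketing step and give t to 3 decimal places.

t = 0.331

t=0.000: state=(3.560, 3.130, 5.150)
step 1 (dt=0.005): k1=(-4.300, 32.737, -3.272), k2=(-3.374, 32.576, -2.992), k3=(-3.401, 32.597, -2.988), k4=(-2.500, 32.456, -2.706); state += dt/6·(k1+2k2+2k3+k4)
t=0.005: state=(3.543, 3.293, 5.135)
t=0.010: state=(3.535, 3.455, 5.123)
t=0.015: state=(3.535, 3.616, 5.114)
continuing one RK4 step at a time; state shown every 20 steps (Δt=0.1):
t=0.100: state=(4.497, 6.487, 5.546)
t=0.200: state=(7.203, 10.436, 8.599)
t=0.300: state=(10.127, 12.056, 15.585)
t=0.330: state=(10.530, 11.236, 17.817)
next step: t=0.335: state=(10.560, 11.035, 18.152) — z has crossed 17.87
linear interpolation between t=0.330 (17.81661) and t=0.335 (18.15215) → t≈0.331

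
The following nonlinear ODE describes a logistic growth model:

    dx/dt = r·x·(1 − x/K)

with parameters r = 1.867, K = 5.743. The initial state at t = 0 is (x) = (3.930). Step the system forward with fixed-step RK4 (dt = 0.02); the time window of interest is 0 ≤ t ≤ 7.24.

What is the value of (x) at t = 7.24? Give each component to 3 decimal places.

(x) = (5.743)

t=0.000: state=(3.930)
step 1 (dt=0.02): k1=(2.316), k2=(2.300), k3=(2.300), k4=(2.284); state += dt/6·(k1+2k2+2k3+k4)
t=0.020: state=(3.976)
t=0.040: state=(4.021)
t=0.060: state=(4.066)
continuing one RK4 step at a time; state shown every 25 steps (Δt=0.5):
t=0.500: state=(4.861)
t=1.000: state=(5.361)
t=1.500: state=(5.586)
t=2.000: state=(5.680)
t=2.500: state=(5.718)
t=3.000: state=(5.733)
t=3.500: state=(5.739)
t=4.000: state=(5.741)
t=4.500: state=(5.742)
t=5.000: state=(5.743)
t=5.500: state=(5.743)
t=6.000: state=(5.743)
t=6.500: state=(5.743)
t=7.000: state=(5.743)
t=7.240: state=(5.743)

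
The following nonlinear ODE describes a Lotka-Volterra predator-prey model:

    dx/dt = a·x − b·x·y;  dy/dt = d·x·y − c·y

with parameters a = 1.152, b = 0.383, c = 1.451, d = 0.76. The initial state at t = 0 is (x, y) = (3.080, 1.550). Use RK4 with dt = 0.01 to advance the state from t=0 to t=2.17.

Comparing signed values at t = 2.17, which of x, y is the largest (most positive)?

largest component: y

t=0.000: state=(3.080, 1.550)
step 1 (dt=0.01): k1=(1.720, 1.379), k2=(1.716, 1.396), k3=(1.716, 1.396), k4=(1.713, 1.412); state += dt/6·(k1+2k2+2k3+k4)
t=0.010: state=(3.097, 1.564)
t=0.020: state=(3.114, 1.578)
t=0.030: state=(3.131, 1.593)
continuing one RK4 step at a time; state shown every 10 steps (Δt=0.1):
t=0.100: state=(3.248, 1.705)
t=0.200: state=(3.402, 1.899)
t=0.300: state=(3.533, 2.138)
t=0.400: state=(3.633, 2.429)
t=0.500: state=(3.691, 2.776)
t=0.600: state=(3.696, 3.180)
t=0.700: state=(3.640, 3.636)
t=0.800: state=(3.520, 4.130)
t=0.900: state=(3.340, 4.638)
t=1.000: state=(3.108, 5.127)
t=1.100: state=(2.841, 5.560)
t=1.200: state=(2.559, 5.905)
t=1.300: state=(2.279, 6.138)
t=1.400: state=(2.017, 6.249)
t=1.500: state=(1.781, 6.243)
t=1.600: state=(1.576, 6.133)
t=1.700: state=(1.403, 5.939)
t=1.800: state=(1.260, 5.683)
t=1.900: state=(1.144, 5.385)
t=2.000: state=(1.051, 5.062)
t=2.100: state=(0.977, 4.728)
t=2.170: state=(0.936, 4.495)
compare at T: x=0.936, y=4.495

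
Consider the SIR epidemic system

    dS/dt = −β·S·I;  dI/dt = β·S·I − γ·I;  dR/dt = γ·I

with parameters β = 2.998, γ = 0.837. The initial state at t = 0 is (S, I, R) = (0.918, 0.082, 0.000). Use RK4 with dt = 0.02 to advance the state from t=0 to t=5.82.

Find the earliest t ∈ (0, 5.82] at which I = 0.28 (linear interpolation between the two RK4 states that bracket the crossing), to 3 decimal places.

t=0.000: state=(0.918, 0.082, 0.000)
step 1 (dt=0.02): k1=(-0.226, 0.157, 0.069), k2=(-0.229, 0.159, 0.070), k3=(-0.229, 0.160, 0.070), k4=(-0.233, 0.162, 0.071); state += dt/6·(k1+2k2+2k3+k4)
t=0.020: state=(0.913, 0.085, 0.001)
t=0.040: state=(0.909, 0.088, 0.003)
t=0.060: state=(0.904, 0.092, 0.004)
continuing one RK4 step at a time; state shown every 10 steps (Δt=0.2):
t=0.200: state=(0.865, 0.118, 0.017)
t=0.400: state=(0.795, 0.165, 0.040)
t=0.600: state=(0.709, 0.219, 0.072)
t=0.800: state=(0.611, 0.275, 0.114)
next step: t=0.820: state=(0.601, 0.281, 0.118) — I has crossed 0.28
linear interpolation between t=0.800 (0.27542) and t=0.820 (0.28086) → t≈0.817

t = 0.817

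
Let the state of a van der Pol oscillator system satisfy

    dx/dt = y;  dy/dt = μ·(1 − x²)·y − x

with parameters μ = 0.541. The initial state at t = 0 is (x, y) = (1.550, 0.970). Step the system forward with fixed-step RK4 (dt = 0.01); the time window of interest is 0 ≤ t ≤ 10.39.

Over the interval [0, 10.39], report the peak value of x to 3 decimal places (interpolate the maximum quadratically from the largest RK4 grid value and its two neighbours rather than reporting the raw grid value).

max x = 1.993

t=0.000: state=(1.550, 0.970)
step 1 (dt=0.01): k1=(0.970, -2.286), k2=(0.959, -2.290), k3=(0.959, -2.290), k4=(0.947, -2.293); state += dt/6·(k1+2k2+2k3+k4)
t=0.010: state=(1.560, 0.947)
t=0.020: state=(1.569, 0.924)
t=0.030: state=(1.578, 0.901)
continuing one RK4 step at a time; state shown every 50 steps (Δt=0.5):
t=0.500: state=(1.759, -0.076)
t=1.000: state=(1.547, -0.717)
t=1.500: state=(1.069, -1.192)
t=2.000: state=(0.342, -1.736)
t=2.500: state=(-0.653, -2.148)
t=3.000: state=(-1.600, -1.393)
t=3.500: state=(-1.949, -0.071)
t=4.000: state=(-1.782, 0.652)
t=4.500: state=(-1.342, 1.096)
t=5.000: state=(-0.676, 1.591)
t=5.500: state=(0.266, 2.156)
t=6.000: state=(1.345, 1.897)
t=6.500: state=(1.947, 0.477)
t=7.000: state=(1.919, -0.467)
t=7.500: state=(1.556, -0.948)
t=8.000: state=(0.975, -1.392)
t=8.500: state=(0.140, -1.968)
t=9.000: state=(-0.946, -2.206)
t=9.500: state=(-1.809, -1.045)
t=10.000: state=(-1.991, 0.189)
t=10.390: state=(-1.812, 0.683)
largest grid value and its neighbours: x(6.690)=1.99304, x(6.700)=1.99323, x(6.710)=1.99322
parabola through these three points peaks at t≈6.704 with x≈1.99325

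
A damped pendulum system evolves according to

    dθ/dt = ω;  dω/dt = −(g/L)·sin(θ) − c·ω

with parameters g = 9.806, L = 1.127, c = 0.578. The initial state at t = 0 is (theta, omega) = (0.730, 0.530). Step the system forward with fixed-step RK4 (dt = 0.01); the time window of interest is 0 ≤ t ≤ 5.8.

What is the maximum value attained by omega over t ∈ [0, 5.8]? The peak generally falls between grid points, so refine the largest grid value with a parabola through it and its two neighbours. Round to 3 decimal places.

t=0.000: state=(0.730, 0.530)
step 1 (dt=0.01): k1=(0.530, -6.109), k2=(0.499, -6.108), k3=(0.499, -6.107), k4=(0.469, -6.106); state += dt/6·(k1+2k2+2k3+k4)
t=0.010: state=(0.735, 0.469)
t=0.020: state=(0.739, 0.408)
t=0.030: state=(0.743, 0.347)
continuing one RK4 step at a time; state shown every 20 steps (Δt=0.2):
t=0.200: state=(0.717, -0.639)
t=0.400: state=(0.494, -1.519)
t=0.600: state=(0.144, -1.870)
t=0.800: state=(-0.212, -1.597)
t=1.000: state=(-0.463, -0.857)
t=1.200: state=(-0.544, 0.052)
t=1.400: state=(-0.450, 0.847)
t=1.600: state=(-0.227, 1.308)
t=1.800: state=(0.042, 1.313)
t=2.000: state=(0.269, 0.900)
t=2.200: state=(0.387, 0.254)
t=2.400: state=(0.371, -0.398)
t=2.600: state=(0.240, -0.859)
t=2.800: state=(0.049, -1.002)
t=3.000: state=(-0.138, -0.811)
t=3.200: state=(-0.260, -0.385)
t=3.400: state=(-0.287, 0.115)
t=3.600: state=(-0.220, 0.524)
t=3.800: state=(-0.091, 0.725)
t=4.000: state=(0.053, 0.674)
t=4.200: state=(0.164, 0.414)
t=4.400: state=(0.211, 0.051)
t=4.600: state=(0.186, -0.288)
t=4.800: state=(0.105, -0.499)
t=5.000: state=(-0.001, -0.529)
t=5.200: state=(-0.095, -0.387)
t=5.400: state=(-0.149, -0.137)
t=5.600: state=(-0.149, 0.129)
t=5.800: state=(-0.102, 0.325)
largest grid value and its neighbours: omega(1.690)=1.36850, omega(1.700)=1.36923, omega(1.710)=1.36876
parabola through these three points peaks at t≈1.701 with omega≈1.36923

max omega = 1.369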